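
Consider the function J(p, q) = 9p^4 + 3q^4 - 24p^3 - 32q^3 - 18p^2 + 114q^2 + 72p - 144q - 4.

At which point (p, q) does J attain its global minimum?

J(p,q) separates as A(p) + B(q) − 4, so its minimum is min A + min B − 4.
A'(p) = 36(p - 2)(p - 1)(p + 1) vanishes at p ∈ {-1, 1, 2}; B'(q) = 12(q - 4)(q - 3)(q - 1) vanishes at q ∈ {1, 3, 4}.
Local minima of A (where A''>0): A(-1)=-57, A(2)=24. Local minima of B: B(1)=-59, B(4)=-32.
So the global minimum of J is A(-1) + B(1) − 4 = -57 − 59 − 4 = -120, attained at (-1, 1).

(-1, 1)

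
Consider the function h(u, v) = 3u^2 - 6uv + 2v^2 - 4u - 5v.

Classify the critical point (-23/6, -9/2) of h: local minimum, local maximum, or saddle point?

The Hessian of h is constant: H = [[6, -6], [-6, 4]].
det(H) = 6·4 − (-6)² = -12.
Since det(H) < 0, H is indefinite and the critical point is a saddle point.

saddle point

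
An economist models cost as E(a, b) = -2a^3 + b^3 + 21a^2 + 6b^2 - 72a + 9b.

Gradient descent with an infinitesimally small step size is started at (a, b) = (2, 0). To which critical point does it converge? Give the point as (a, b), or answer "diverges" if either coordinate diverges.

(3, -1)

E is separable, so gradient descent decouples: a follows -∂E/∂a, b follows -∂E/∂b.
∂E/∂a = -6(a - 4)(a - 3); at a=2 this is -12, so a increases.
∂E/∂b = 3(b + 1)(b + 3); at b=0 this is 9, so b decreases.
a converges to its nearest critical value 3 (a local min of the a-part); b converges to -1. The iterate converges to (3, -1).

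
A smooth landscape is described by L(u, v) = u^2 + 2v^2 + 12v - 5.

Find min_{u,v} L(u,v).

-23

L(u,v) separates as P(u) + Q(v) − 5, so its minimum is min P + min Q − 5.
P'(u) = 2u vanishes at u ∈ {0}; Q'(v) = 4v + 12 vanishes at v ∈ {-3}.
Local minima of P (where P''>0): P(0)=0. Local minima of Q: Q(-3)=-18.
So the global minimum of L is P(0) + Q(-3) − 5 = 0 − 18 − 5 = -23, attained at (0, -3).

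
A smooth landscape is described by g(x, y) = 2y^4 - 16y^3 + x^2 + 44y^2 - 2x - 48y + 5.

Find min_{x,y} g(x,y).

-14

g(x,y) separates as P(x) + Q(y) + 5, so its minimum is min P + min Q + 5.
P'(x) = 2x - 2 vanishes at x ∈ {1}; Q'(y) = 8(y - 3)(y - 2)(y - 1) vanishes at y ∈ {1, 2, 3}.
Local minima of P (where P''>0): P(1)=-1. Local minima of Q: Q(1)=-18, Q(3)=-18.
So the global minimum of g is P(1) + Q(1) + 5 = -1 − 18 + 5 = -14, attained at (1, 1).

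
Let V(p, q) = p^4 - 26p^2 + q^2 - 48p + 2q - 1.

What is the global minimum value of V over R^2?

V(p,q) separates as A(p) + B(q) − 1, so its minimum is min A + min B − 1.
A'(p) = 4(p - 4)(p + 1)(p + 3) vanishes at p ∈ {-3, -1, 4}; B'(q) = 2q + 2 vanishes at q ∈ {-1}.
Local minima of A (where A''>0): A(-3)=-9, A(4)=-352. Local minima of B: B(-1)=-1.
So the global minimum of V is A(4) + B(-1) − 1 = -352 − 1 − 1 = -354, attained at (4, -1).

-354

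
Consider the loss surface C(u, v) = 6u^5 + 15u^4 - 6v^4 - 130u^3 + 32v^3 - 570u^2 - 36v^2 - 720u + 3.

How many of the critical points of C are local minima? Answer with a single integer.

2

C separates as a function of u plus a function of v, so ∇C=0 decouples.
∂C/∂u = 30(u - 4)(u + 1)(u + 2)(u + 3) = 0 at u ∈ {-3, -2, -1, 4}; ∂C/∂v = -24v(v - 3)(v - 1) = 0 at v ∈ {0, 1, 3}.
The Hessian is diagonal: diag(C_uu, C_vv). Second derivatives: C_uu(-3)=-420, C_uu(-2)=180, C_uu(-1)=-300, C_uu(4)=6300; C_vv(0)=-72, C_vv(1)=48, C_vv(3)=-144.
Local minima occur where both diagonal entries positive: (-2, 1), (4, 1). Count: 2.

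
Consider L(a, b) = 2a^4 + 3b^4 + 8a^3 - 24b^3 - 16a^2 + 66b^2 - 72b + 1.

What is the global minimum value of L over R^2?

-282

L(a,b) separates as P(a) + Q(b) + 1, so its minimum is min P + min Q + 1.
P'(a) = 8a(a - 1)(a + 4) vanishes at a ∈ {-4, 0, 1}; Q'(b) = 12(b - 3)(b - 2)(b - 1) vanishes at b ∈ {1, 2, 3}.
Local minima of P (where P''>0): P(-4)=-256, P(1)=-6. Local minima of Q: Q(1)=-27, Q(3)=-27.
So the global minimum of L is P(-4) + Q(1) + 1 = -256 − 27 + 1 = -282, attained at (-4, 1).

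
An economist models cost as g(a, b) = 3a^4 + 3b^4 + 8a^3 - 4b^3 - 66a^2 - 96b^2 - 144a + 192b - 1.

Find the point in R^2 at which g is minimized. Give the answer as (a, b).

g(a,b) separates as P(a) + Q(b) − 1, so its minimum is min P + min Q − 1.
P'(a) = 12(a - 3)(a + 1)(a + 4) vanishes at a ∈ {-4, -1, 3}; Q'(b) = 12(b - 4)(b - 1)(b + 4) vanishes at b ∈ {-4, 1, 4}.
Local minima of P (where P''>0): P(-4)=-224, P(3)=-567. Local minima of Q: Q(-4)=-1280, Q(4)=-256.
So the global minimum of g is P(3) + Q(-4) − 1 = -567 − 1280 − 1 = -1848, attained at (3, -4).

(3, -4)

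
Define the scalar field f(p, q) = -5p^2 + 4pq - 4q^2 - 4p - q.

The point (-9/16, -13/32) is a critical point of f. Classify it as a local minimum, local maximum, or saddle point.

local maximum

The Hessian of f is constant: H = [[-10, 4], [4, -8]].
det(H) = (-10)·(-8) − 4² = 64.
det(H) > 0 and tr(H) = -18 < 0, so H is negative definite and the point is a local maximum.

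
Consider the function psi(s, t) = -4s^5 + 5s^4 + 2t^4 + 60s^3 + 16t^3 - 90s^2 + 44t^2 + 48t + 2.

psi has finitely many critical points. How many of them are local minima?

4

psi separates as a function of s plus a function of t, so ∇psi=0 decouples.
∂psi/∂s = -20s(s - 3)(s - 1)(s + 3) = 0 at s ∈ {-3, 0, 1, 3}; ∂psi/∂t = 8(t + 1)(t + 2)(t + 3) = 0 at t ∈ {-3, -2, -1}.
The Hessian is diagonal: diag(psi_ss, psi_tt). Second derivatives: psi_ss(-3)=1440, psi_ss(0)=-180, psi_ss(1)=160, psi_ss(3)=-720; psi_tt(-3)=16, psi_tt(-2)=-8, psi_tt(-1)=16.
Local minima occur where both diagonal entries positive: (-3, -3), (-3, -1), (1, -3), (1, -1). Count: 4.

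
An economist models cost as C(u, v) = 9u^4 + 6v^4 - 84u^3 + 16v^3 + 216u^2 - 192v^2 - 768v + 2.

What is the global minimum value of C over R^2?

C(u,v) separates as P(u) + Q(v) + 2, so its minimum is min P + min Q + 2.
P'(u) = 36u(u - 4)(u - 3) vanishes at u ∈ {0, 3, 4}; Q'(v) = 24(v - 4)(v + 2)(v + 4) vanishes at v ∈ {-4, -2, 4}.
Local minima of P (where P''>0): P(0)=0, P(4)=384. Local minima of Q: Q(-4)=512, Q(4)=-3584.
So the global minimum of C is P(0) + Q(4) + 2 = 0 − 3584 + 2 = -3582, attained at (0, 4).

-3582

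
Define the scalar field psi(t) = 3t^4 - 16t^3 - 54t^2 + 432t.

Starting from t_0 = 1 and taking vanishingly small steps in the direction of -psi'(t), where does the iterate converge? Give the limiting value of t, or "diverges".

-3

psi'(t) = 12(t - 4)(t - 3)(t + 3), so psi'(1) = 288.
Gradient descent moves in the -psi' direction, i.e. t is decreasing.
The nearest critical point in that direction is t = -3, where psi'' = 504 > 0 (a local minimum). The iterate converges there.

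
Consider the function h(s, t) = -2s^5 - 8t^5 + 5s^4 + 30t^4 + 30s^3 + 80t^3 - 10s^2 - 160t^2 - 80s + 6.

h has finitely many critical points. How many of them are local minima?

h separates as a function of s plus a function of t, so ∇h=0 decouples.
∂h/∂s = -10(s - 4)(s - 1)(s + 1)(s + 2) = 0 at s ∈ {-2, -1, 1, 4}; ∂h/∂t = -40t(t - 4)(t - 1)(t + 2) = 0 at t ∈ {-2, 0, 1, 4}.
The Hessian is diagonal: diag(h_ss, h_tt). Second derivatives: h_ss(-2)=180, h_ss(-1)=-100, h_ss(1)=180, h_ss(4)=-900; h_tt(-2)=1440, h_tt(0)=-320, h_tt(1)=360, h_tt(4)=-2880.
Local minima occur where both diagonal entries positive: (-2, -2), (-2, 1), (1, -2), (1, 1). Count: 4.

4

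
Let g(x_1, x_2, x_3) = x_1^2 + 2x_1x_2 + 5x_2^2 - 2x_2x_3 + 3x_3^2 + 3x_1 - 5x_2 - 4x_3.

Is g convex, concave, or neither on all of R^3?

convex

g is quadratic, so its Hessian is the constant matrix H = [[2, 2, 0], [2, 10, -2], [0, -2, 6]].
Leading principal minors: 2, 16, 88.
All positive ⇒ H ≻ 0 ⇒ convex.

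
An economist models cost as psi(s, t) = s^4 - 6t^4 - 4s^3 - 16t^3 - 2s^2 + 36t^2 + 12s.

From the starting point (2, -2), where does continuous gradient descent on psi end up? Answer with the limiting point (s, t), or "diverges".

psi is separable, so gradient descent decouples: s follows -∂psi/∂s, t follows -∂psi/∂t.
∂psi/∂s = 4(s - 3)(s - 1)(s + 1); at s=2 this is -12, so s increases.
∂psi/∂t = -24t(t - 1)(t + 3); at t=-2 this is -144, so t increases.
s converges to its nearest critical value 3 (a local min of the s-part); t converges to 0. The iterate converges to (3, 0).

(3, 0)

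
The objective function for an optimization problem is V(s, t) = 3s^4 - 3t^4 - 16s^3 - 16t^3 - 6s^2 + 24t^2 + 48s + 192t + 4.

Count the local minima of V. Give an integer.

V separates as a function of s plus a function of t, so ∇V=0 decouples.
∂V/∂s = 12(s - 4)(s - 1)(s + 1) = 0 at s ∈ {-1, 1, 4}; ∂V/∂t = -12(t - 2)(t + 2)(t + 4) = 0 at t ∈ {-4, -2, 2}.
The Hessian is diagonal: diag(V_ss, V_tt). Second derivatives: V_ss(-1)=120, V_ss(1)=-72, V_ss(4)=180; V_tt(-4)=-144, V_tt(-2)=96, V_tt(2)=-288.
Local minima occur where both diagonal entries positive: (-1, -2), (4, -2). Count: 2.

2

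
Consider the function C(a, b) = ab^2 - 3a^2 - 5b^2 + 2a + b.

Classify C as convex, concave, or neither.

neither

The term ab^2 is cubic, so the Hessian is not constant.
∂²C/∂b² = 2a - 10, which takes both signs as a varies (negative for sufficiently negative a). A diagonal entry of the Hessian changing sign means the Hessian is neither positive- nor negative-semidefinite on all of R^2.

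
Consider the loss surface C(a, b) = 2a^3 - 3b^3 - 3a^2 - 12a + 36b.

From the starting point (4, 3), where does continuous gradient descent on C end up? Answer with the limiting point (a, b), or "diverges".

C is separable, so gradient descent decouples: a follows -∂C/∂a, b follows -∂C/∂b.
∂C/∂a = 6(a - 2)(a + 1); at a=4 this is 60, so a decreases.
∂C/∂b = -9(b - 2)(b + 2); at b=3 this is -45, so b increases.
The b-coordinate has no critical point in that direction and runs off to infinity.

diverges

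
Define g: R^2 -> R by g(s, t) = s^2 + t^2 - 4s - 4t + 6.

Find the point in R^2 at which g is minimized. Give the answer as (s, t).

(2, 2)

g(s,t) separates as P(s) + Q(t) + 6, so its minimum is min P + min Q + 6.
P'(s) = 2s - 4 vanishes at s ∈ {2}; Q'(t) = 2(t - 2) vanishes at t ∈ {2}.
Local minima of P (where P''>0): P(2)=-4. Local minima of Q: Q(2)=-4.
So the global minimum of g is P(2) + Q(2) + 6 = -4 − 4 + 6 = -2, attained at (2, 2).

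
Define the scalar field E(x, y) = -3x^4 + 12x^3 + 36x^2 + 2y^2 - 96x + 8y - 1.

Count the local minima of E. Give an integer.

E separates as a function of x plus a function of y, so ∇E=0 decouples.
∂E/∂x = -12(x - 4)(x - 1)(x + 2) = 0 at x ∈ {-2, 1, 4}; ∂E/∂y = 4(y + 2) = 0 at y ∈ {-2}.
The Hessian is diagonal: diag(E_xx, E_yy). Second derivatives: E_xx(-2)=-216, E_xx(1)=108, E_xx(4)=-216; E_yy(-2)=4.
Local minima occur where both diagonal entries positive: (1, -2). Count: 1.

1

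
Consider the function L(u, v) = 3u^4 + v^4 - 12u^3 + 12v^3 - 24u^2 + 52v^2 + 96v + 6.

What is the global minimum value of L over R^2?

L(u,v) separates as P(u) + Q(v) + 6, so its minimum is min P + min Q + 6.
P'(u) = 12u(u - 4)(u + 1) vanishes at u ∈ {-1, 0, 4}; Q'(v) = 4(v + 2)(v + 3)(v + 4) vanishes at v ∈ {-4, -3, -2}.
Local minima of P (where P''>0): P(-1)=-9, P(4)=-384. Local minima of Q: Q(-4)=-64, Q(-2)=-64.
So the global minimum of L is P(4) + Q(-4) + 6 = -384 − 64 + 6 = -442, attained at (4, -4).

-442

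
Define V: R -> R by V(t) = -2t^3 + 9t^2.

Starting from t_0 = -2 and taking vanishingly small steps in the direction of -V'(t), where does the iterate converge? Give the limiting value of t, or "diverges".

V'(t) = -6t(t - 3), so V'(-2) = -60.
Gradient descent moves in the -V' direction, i.e. t is increasing.
The nearest critical point in that direction is t = 0, where V'' = 18 > 0 (a local minimum). The iterate converges there.

0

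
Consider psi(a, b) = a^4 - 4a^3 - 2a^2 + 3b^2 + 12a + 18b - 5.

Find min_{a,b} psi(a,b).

-41

psi(a,b) separates as P(a) + Q(b) − 5, so its minimum is min P + min Q − 5.
P'(a) = 4(a - 3)(a - 1)(a + 1) vanishes at a ∈ {-1, 1, 3}; Q'(b) = 6b + 18 vanishes at b ∈ {-3}.
Local minima of P (where P''>0): P(-1)=-9, P(3)=-9. Local minima of Q: Q(-3)=-27.
So the global minimum of psi is P(-1) + Q(-3) − 5 = -9 − 27 − 5 = -41, attained at (-1, -3).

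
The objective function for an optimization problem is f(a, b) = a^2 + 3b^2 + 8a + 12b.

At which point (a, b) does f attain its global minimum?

f(a,b) separates as P(a) + Q(b), so its minimum is min P + min Q.
P'(a) = 2a + 8 vanishes at a ∈ {-4}; Q'(b) = 6b + 12 vanishes at b ∈ {-2}.
Local minima of P (where P''>0): P(-4)=-16. Local minima of Q: Q(-2)=-12.
So the global minimum of f is P(-4) + Q(-2) = -16 − 12 = -28, attained at (-4, -2).

(-4, -2)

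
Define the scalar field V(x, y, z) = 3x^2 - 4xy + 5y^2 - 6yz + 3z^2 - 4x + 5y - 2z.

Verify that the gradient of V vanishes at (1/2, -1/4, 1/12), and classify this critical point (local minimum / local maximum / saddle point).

∇V = (6x - 4y - 4, -4x + 10y - 6z + 5, -6y + 6z - 2); substituting (1/2, -1/4, 1/12) gives ∇V = (0, 0, 0), so (1/2, -1/4, 1/12) is indeed a critical point.
The Hessian is constant: H = [[6, -4, 0], [-4, 10, -6], [0, -6, 6]].
Leading principal minors: Δ₁ = 6, Δ₂ = 44, Δ₃ = 48.
All leading minors are positive, so H is positive definite: a local minimum.

local minimum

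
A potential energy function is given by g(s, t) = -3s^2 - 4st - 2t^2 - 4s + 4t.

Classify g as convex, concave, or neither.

concave

g is quadratic, so its Hessian is the constant matrix H = [[-6, -4], [-4, -4]].
det(H) = 8, tr(H) = -10.
det(H) > 0 and tr(H) < 0, so H is negative definite everywhere: concave.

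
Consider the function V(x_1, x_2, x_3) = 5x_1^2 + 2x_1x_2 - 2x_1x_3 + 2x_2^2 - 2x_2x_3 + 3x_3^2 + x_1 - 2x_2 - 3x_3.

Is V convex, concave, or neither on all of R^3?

V is quadratic, so its Hessian is the constant matrix H = [[10, 2, -2], [2, 4, -2], [-2, -2, 6]].
Leading principal minors: 10, 36, 176.
All positive ⇒ H ≻ 0 ⇒ convex.

convex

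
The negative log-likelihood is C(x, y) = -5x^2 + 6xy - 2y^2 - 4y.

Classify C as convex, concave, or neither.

concave

C is quadratic, so its Hessian is the constant matrix H = [[-10, 6], [6, -4]].
det(H) = 4, tr(H) = -14.
det(H) > 0 and tr(H) < 0, so H is negative definite everywhere: concave.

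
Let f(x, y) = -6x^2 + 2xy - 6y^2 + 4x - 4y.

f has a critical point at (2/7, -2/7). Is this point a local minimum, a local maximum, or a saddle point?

The Hessian of f is constant: H = [[-12, 2], [2, -12]].
det(H) = (-12)·(-12) − 2² = 140.
det(H) > 0 and tr(H) = -24 < 0, so H is negative definite and the point is a local maximum.

local maximum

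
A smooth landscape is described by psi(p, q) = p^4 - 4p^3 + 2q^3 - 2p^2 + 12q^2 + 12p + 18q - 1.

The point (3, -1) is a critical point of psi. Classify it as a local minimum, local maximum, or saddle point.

local minimum

The mixed partial ∂²psi/∂p∂q is 0, so the Hessian at any point is diag(psi_pp, psi_qq) = diag(4(3p^2 - 6p - 1), 12(q + 2)).
At (3, -1): H = diag(32, 12).
Both eigenvalues are positive, so H is positive definite: a local minimum.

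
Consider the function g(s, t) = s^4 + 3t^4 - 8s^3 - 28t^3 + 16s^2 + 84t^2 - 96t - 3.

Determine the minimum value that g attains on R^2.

-67

g(s,t) separates as P(s) + Q(t) − 3, so its minimum is min P + min Q − 3.
P'(s) = 4s(s - 4)(s - 2) vanishes at s ∈ {0, 2, 4}; Q'(t) = 12(t - 4)(t - 2)(t - 1) vanishes at t ∈ {1, 2, 4}.
Local minima of P (where P''>0): P(0)=0, P(4)=0. Local minima of Q: Q(1)=-37, Q(4)=-64.
So the global minimum of g is P(0) + Q(4) − 3 = 0 − 64 − 3 = -67, attained at (0, 4).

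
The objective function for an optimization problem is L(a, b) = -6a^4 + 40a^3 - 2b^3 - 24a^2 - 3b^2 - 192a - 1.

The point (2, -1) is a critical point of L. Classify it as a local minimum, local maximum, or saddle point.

local minimum

The mixed partial ∂²L/∂a∂b is 0, so the Hessian at any point is diag(L_aa, L_bb) = diag(24(-3a^2 + 10a - 2), -6(2b + 1)).
At (2, -1): H = diag(144, 6).
Both eigenvalues are positive, so H is positive definite: a local minimum.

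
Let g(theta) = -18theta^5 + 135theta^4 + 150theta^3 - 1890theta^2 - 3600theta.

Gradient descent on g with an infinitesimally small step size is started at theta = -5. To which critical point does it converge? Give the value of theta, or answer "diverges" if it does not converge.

g'(theta) = -90(theta - 5)(theta - 4)(theta + 1)(theta + 2), so g'(-5) = -97200.
Gradient descent moves in the -g' direction, i.e. theta is increasing.
The nearest critical point in that direction is theta = -2, where g'' = 3780 > 0 (a local minimum). The iterate converges there.

-2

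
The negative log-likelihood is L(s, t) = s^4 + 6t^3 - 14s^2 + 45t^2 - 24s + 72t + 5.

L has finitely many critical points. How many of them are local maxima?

1

L separates as a function of s plus a function of t, so ∇L=0 decouples.
∂L/∂s = 4(s - 3)(s + 1)(s + 2) = 0 at s ∈ {-2, -1, 3}; ∂L/∂t = 18(t + 1)(t + 4) = 0 at t ∈ {-4, -1}.
The Hessian is diagonal: diag(L_ss, L_tt). Second derivatives: L_ss(-2)=20, L_ss(-1)=-16, L_ss(3)=80; L_tt(-4)=-54, L_tt(-1)=54.
Local maxima occur where both diagonal entries negative: (-1, -4). Count: 1.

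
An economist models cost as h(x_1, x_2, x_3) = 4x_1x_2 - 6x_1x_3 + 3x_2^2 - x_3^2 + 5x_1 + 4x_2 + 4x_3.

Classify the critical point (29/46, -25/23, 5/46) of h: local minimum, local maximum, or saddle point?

saddle point

The Hessian is constant: H = [[0, 4, -6], [4, 6, 0], [-6, 0, -2]].
Leading principal minors: Δ₁ = 0, Δ₂ = -16, Δ₃ = -184.
The minors fit neither the all-positive nor the alternating-sign pattern, so H is indefinite: a saddle point.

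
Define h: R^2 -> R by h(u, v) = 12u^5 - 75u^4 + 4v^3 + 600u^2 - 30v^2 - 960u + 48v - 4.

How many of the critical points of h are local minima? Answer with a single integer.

2

h separates as a function of u plus a function of v, so ∇h=0 decouples.
∂h/∂u = 60(u - 4)(u - 2)(u - 1)(u + 2) = 0 at u ∈ {-2, 1, 2, 4}; ∂h/∂v = 12(v - 4)(v - 1) = 0 at v ∈ {1, 4}.
The Hessian is diagonal: diag(h_uu, h_vv). Second derivatives: h_uu(-2)=-4320, h_uu(1)=540, h_uu(2)=-480, h_uu(4)=2160; h_vv(1)=-36, h_vv(4)=36.
Local minima occur where both diagonal entries positive: (1, 4), (4, 4). Count: 2.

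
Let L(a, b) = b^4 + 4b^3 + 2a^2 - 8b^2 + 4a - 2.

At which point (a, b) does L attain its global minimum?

L(a,b) separates as P(a) + Q(b) − 2, so its minimum is min P + min Q − 2.
P'(a) = 4a + 4 vanishes at a ∈ {-1}; Q'(b) = 4b(b - 1)(b + 4) vanishes at b ∈ {-4, 0, 1}.
Local minima of P (where P''>0): P(-1)=-2. Local minima of Q: Q(-4)=-128, Q(1)=-3.
So the global minimum of L is P(-1) + Q(-4) − 2 = -2 − 128 − 2 = -132, attained at (-1, -4).

(-1, -4)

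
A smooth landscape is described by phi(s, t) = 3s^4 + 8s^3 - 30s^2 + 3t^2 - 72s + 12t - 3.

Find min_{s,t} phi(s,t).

-167

phi(s,t) separates as P(s) + Q(t) − 3, so its minimum is min P + min Q − 3.
P'(s) = 12(s - 2)(s + 1)(s + 3) vanishes at s ∈ {-3, -1, 2}; Q'(t) = 6(t + 2) vanishes at t ∈ {-2}.
Local minima of P (where P''>0): P(-3)=-27, P(2)=-152. Local minima of Q: Q(-2)=-12.
So the global minimum of phi is P(2) + Q(-2) − 3 = -152 − 12 − 3 = -167, attained at (2, -2).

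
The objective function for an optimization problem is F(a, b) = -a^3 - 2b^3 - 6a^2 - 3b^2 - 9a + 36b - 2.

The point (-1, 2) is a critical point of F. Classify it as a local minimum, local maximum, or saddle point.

The mixed partial ∂²F/∂a∂b is 0, so the Hessian at any point is diag(F_aa, F_bb) = diag(-6(a + 2), -6(2b + 1)).
At (-1, 2): H = diag(-6, -30).
Both eigenvalues are negative, so H is negative definite: a local maximum.

local maximum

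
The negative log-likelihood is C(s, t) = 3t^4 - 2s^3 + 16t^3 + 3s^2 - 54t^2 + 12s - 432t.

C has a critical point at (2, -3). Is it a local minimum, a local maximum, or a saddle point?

local maximum

The mixed partial ∂²C/∂s∂t is 0, so the Hessian at any point is diag(C_ss, C_tt) = diag(6(-2s + 1), 12(3t^2 + 8t - 9)).
At (2, -3): H = diag(-18, -72).
Both eigenvalues are negative, so H is negative definite: a local maximum.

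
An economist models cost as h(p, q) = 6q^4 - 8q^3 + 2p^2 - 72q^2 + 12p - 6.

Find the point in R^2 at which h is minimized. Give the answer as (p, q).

h(p,q) separates as A(p) + B(q) − 6, so its minimum is min A + min B − 6.
A'(p) = 4p + 12 vanishes at p ∈ {-3}; B'(q) = 24q(q - 3)(q + 2) vanishes at q ∈ {-2, 0, 3}.
Local minima of A (where A''>0): A(-3)=-18. Local minima of B: B(-2)=-128, B(3)=-378.
So the global minimum of h is A(-3) + B(3) − 6 = -18 − 378 − 6 = -402, attained at (-3, 3).

(-3, 3)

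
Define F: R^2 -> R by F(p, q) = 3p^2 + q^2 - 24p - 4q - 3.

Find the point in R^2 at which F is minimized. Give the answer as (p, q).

(4, 2)

F(p,q) separates as A(p) + B(q) − 3, so its minimum is min A + min B − 3.
A'(p) = 6p - 24 vanishes at p ∈ {4}; B'(q) = 2q - 4 vanishes at q ∈ {2}.
Local minima of A (where A''>0): A(4)=-48. Local minima of B: B(2)=-4.
So the global minimum of F is A(4) + B(2) − 3 = -48 − 4 − 3 = -55, attained at (4, 2).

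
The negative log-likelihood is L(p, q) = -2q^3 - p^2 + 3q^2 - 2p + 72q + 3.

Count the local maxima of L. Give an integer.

L separates as a function of p plus a function of q, so ∇L=0 decouples.
∂L/∂p = -2(p + 1) = 0 at p ∈ {-1}; ∂L/∂q = -6(q - 4)(q + 3) = 0 at q ∈ {-3, 4}.
The Hessian is diagonal: diag(L_pp, L_qq). Second derivatives: L_pp(-1)=-2; L_qq(-3)=42, L_qq(4)=-42.
Local maxima occur where both diagonal entries negative: (-1, 4). Count: 1.

1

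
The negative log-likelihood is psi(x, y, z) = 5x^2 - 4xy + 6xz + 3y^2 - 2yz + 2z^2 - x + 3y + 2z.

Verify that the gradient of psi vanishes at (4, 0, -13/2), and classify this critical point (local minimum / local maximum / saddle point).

local minimum

∇psi = (10x - 4y + 6z - 1, -4x + 6y - 2z + 3, 6x - 2y + 4z + 2); substituting (4, 0, -13/2) gives ∇psi = (0, 0, 0), so (4, 0, -13/2) is indeed a critical point.
The Hessian is constant: H = [[10, -4, 6], [-4, 6, -2], [6, -2, 4]].
Leading principal minors: Δ₁ = 10, Δ₂ = 44, Δ₃ = 16.
All leading minors are positive, so H is positive definite: a local minimum.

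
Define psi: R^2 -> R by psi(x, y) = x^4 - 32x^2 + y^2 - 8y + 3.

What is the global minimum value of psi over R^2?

psi(x,y) separates as P(x) + Q(y) + 3, so its minimum is min P + min Q + 3.
P'(x) = 4x(x - 4)(x + 4) vanishes at x ∈ {-4, 0, 4}; Q'(y) = 2y - 8 vanishes at y ∈ {4}.
Local minima of P (where P''>0): P(-4)=-256, P(4)=-256. Local minima of Q: Q(4)=-16.
So the global minimum of psi is P(-4) + Q(4) + 3 = -256 − 16 + 3 = -269, attained at (-4, 4).

-269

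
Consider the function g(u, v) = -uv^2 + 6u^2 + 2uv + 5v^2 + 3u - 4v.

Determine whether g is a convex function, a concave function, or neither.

neither

The term -uv^2 is cubic, so the Hessian is not constant.
∂²g/∂v² = -2u + 10, which takes both signs as u varies (negative for sufficiently large u). A diagonal entry of the Hessian changing sign means the Hessian is neither positive- nor negative-semidefinite on all of R^2.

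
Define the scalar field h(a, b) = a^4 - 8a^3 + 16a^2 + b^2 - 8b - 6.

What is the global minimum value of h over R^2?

h(a,b) separates as P(a) + Q(b) − 6, so its minimum is min P + min Q − 6.
P'(a) = 4a(a - 4)(a - 2) vanishes at a ∈ {0, 2, 4}; Q'(b) = 2b - 8 vanishes at b ∈ {4}.
Local minima of P (where P''>0): P(0)=0, P(4)=0. Local minima of Q: Q(4)=-16.
So the global minimum of h is P(0) + Q(4) − 6 = 0 − 16 − 6 = -22, attained at (0, 4).

-22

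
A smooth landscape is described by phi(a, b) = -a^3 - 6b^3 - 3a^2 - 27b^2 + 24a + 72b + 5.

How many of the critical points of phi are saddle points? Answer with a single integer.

phi separates as a function of a plus a function of b, so ∇phi=0 decouples.
∂phi/∂a = -3(a - 2)(a + 4) = 0 at a ∈ {-4, 2}; ∂phi/∂b = -18(b - 1)(b + 4) = 0 at b ∈ {-4, 1}.
The Hessian is diagonal: diag(phi_aa, phi_bb). Second derivatives: phi_aa(-4)=18, phi_aa(2)=-18; phi_bb(-4)=90, phi_bb(1)=-90.
Saddle points occur where the two diagonal entries have opposite signs: (-4, 1), (2, -4). Count: 2.

2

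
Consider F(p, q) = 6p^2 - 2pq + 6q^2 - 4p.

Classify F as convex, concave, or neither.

convex

F is quadratic, so its Hessian is the constant matrix H = [[12, -2], [-2, 12]].
det(H) = 140, tr(H) = 24.
det(H) > 0 and tr(H) > 0, so H is positive definite everywhere: convex.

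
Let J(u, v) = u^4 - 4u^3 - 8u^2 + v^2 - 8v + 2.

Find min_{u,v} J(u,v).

J(u,v) separates as P(u) + Q(v) + 2, so its minimum is min P + min Q + 2.
P'(u) = 4u(u - 4)(u + 1) vanishes at u ∈ {-1, 0, 4}; Q'(v) = 2v - 8 vanishes at v ∈ {4}.
Local minima of P (where P''>0): P(-1)=-3, P(4)=-128. Local minima of Q: Q(4)=-16.
So the global minimum of J is P(4) + Q(4) + 2 = -128 − 16 + 2 = -142, attained at (4, 4).

-142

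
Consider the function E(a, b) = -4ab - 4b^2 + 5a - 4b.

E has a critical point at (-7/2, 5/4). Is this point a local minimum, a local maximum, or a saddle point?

saddle point

The Hessian of E is constant: H = [[0, -4], [-4, -8]].
det(H) = 0·(-8) − (-4)² = -16.
Since det(H) < 0, H is indefinite and the critical point is a saddle point.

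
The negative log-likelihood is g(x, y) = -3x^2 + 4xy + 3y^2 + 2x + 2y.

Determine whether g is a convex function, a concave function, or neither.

g is quadratic, so its Hessian is the constant matrix H = [[-6, 4], [4, 6]].
det(H) = -52, tr(H) = 0.
det(H) < 0, so H is indefinite: neither convex nor concave.

neither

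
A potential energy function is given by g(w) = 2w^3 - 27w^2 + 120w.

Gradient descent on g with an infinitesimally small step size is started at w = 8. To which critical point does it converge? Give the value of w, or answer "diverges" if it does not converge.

g'(w) = 6(w - 5)(w - 4), so g'(8) = 72.
Gradient descent moves in the -g' direction, i.e. w is decreasing.
The nearest critical point in that direction is w = 5, where g'' = 6 > 0 (a local minimum). The iterate converges there.

5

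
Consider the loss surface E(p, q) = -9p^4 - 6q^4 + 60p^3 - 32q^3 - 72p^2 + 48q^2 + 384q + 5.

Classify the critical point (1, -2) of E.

The mixed partial ∂²E/∂p∂q is 0, so the Hessian at any point is diag(E_pp, E_qq) = diag(36(-3p^2 + 10p - 4), 24(-3q^2 - 8q + 4)).
At (1, -2): H = diag(108, 192).
Both eigenvalues are positive, so H is positive definite: a local minimum.

local minimum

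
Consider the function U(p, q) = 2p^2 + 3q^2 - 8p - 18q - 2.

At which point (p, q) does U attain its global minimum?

(2, 3)

U(p,q) separates as A(p) + B(q) − 2, so its minimum is min A + min B − 2.
A'(p) = 4p - 8 vanishes at p ∈ {2}; B'(q) = 6q - 18 vanishes at q ∈ {3}.
Local minima of A (where A''>0): A(2)=-8. Local minima of B: B(3)=-27.
So the global minimum of U is A(2) + B(3) − 2 = -8 − 27 − 2 = -37, attained at (2, 3).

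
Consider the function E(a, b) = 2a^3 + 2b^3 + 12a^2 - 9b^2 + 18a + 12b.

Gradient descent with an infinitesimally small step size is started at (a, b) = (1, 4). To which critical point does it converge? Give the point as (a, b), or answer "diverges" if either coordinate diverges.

(-1, 2)

E is separable, so gradient descent decouples: a follows -∂E/∂a, b follows -∂E/∂b.
∂E/∂a = 6(a + 1)(a + 3); at a=1 this is 48, so a decreases.
∂E/∂b = 6(b - 2)(b - 1); at b=4 this is 36, so b decreases.
a converges to its nearest critical value -1 (a local min of the a-part); b converges to 2. The iterate converges to (-1, 2).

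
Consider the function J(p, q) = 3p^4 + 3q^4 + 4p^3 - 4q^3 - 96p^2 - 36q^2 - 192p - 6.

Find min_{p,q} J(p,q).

-1475

J(p,q) separates as A(p) + B(q) − 6, so its minimum is min A + min B − 6.
A'(p) = 12(p - 4)(p + 1)(p + 4) vanishes at p ∈ {-4, -1, 4}; B'(q) = 12q(q - 3)(q + 2) vanishes at q ∈ {-2, 0, 3}.
Local minima of A (where A''>0): A(-4)=-256, A(4)=-1280. Local minima of B: B(-2)=-64, B(3)=-189.
So the global minimum of J is A(4) + B(3) − 6 = -1280 − 189 − 6 = -1475, attained at (4, 3).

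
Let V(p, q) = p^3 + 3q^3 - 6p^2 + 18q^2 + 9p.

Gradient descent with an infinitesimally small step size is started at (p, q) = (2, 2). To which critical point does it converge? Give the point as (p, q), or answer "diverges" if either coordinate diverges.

(3, 0)

V is separable, so gradient descent decouples: p follows -∂V/∂p, q follows -∂V/∂q.
∂V/∂p = 3(p - 3)(p - 1); at p=2 this is -3, so p increases.
∂V/∂q = 9q(q + 4); at q=2 this is 108, so q decreases.
p converges to its nearest critical value 3 (a local min of the p-part); q converges to 0. The iterate converges to (3, 0).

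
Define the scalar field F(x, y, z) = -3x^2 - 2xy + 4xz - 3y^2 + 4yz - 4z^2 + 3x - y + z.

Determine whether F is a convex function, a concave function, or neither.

concave

F is quadratic, so its Hessian is the constant matrix H = [[-6, -2, 4], [-2, -6, 4], [4, 4, -8]].
Leading principal minors: -6, 32, -128.
Signs alternate −, +, − ⇒ H ≺ 0 ⇒ concave.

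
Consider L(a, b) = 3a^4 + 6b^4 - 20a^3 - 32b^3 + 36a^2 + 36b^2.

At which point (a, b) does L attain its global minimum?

L(a,b) separates as P(a) + Q(b), so its minimum is min P + min Q.
P'(a) = 12a(a - 3)(a - 2) vanishes at a ∈ {0, 2, 3}; Q'(b) = 24b(b - 3)(b - 1) vanishes at b ∈ {0, 1, 3}.
Local minima of P (where P''>0): P(0)=0, P(3)=27. Local minima of Q: Q(0)=0, Q(3)=-54.
So the global minimum of L is P(0) + Q(3) = 0 − 54 = -54, attained at (0, 3).

(0, 3)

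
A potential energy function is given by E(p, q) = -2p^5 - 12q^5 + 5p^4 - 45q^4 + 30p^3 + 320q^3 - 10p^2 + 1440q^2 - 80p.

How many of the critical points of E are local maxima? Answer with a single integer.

4

E separates as a function of p plus a function of q, so ∇E=0 decouples.
∂E/∂p = -10(p - 4)(p - 1)(p + 1)(p + 2) = 0 at p ∈ {-2, -1, 1, 4}; ∂E/∂q = -60q(q - 4)(q + 3)(q + 4) = 0 at q ∈ {-4, -3, 0, 4}.
The Hessian is diagonal: diag(E_pp, E_qq). Second derivatives: E_pp(-2)=180, E_pp(-1)=-100, E_pp(1)=180, E_pp(4)=-900; E_qq(-4)=1920, E_qq(-3)=-1260, E_qq(0)=2880, E_qq(4)=-13440.
Local maxima occur where both diagonal entries negative: (-1, -3), (-1, 4), (4, -3), (4, 4). Count: 4.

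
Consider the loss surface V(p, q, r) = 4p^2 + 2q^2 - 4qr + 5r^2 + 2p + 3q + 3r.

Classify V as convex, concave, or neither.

convex

V is quadratic, so its Hessian is the constant matrix H = [[8, 0, 0], [0, 4, -4], [0, -4, 10]].
Leading principal minors: 8, 32, 192.
All positive ⇒ H ≻ 0 ⇒ convex.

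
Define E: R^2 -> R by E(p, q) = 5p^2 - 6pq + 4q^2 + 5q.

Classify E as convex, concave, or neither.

E is quadratic, so its Hessian is the constant matrix H = [[10, -6], [-6, 8]].
det(H) = 44, tr(H) = 18.
det(H) > 0 and tr(H) > 0, so H is positive definite everywhere: convex.

convex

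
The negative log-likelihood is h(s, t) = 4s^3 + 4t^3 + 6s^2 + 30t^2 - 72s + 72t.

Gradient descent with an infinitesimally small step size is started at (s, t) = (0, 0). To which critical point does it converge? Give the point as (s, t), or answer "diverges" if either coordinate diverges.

h is separable, so gradient descent decouples: s follows -∂h/∂s, t follows -∂h/∂t.
∂h/∂s = 12(s - 2)(s + 3); at s=0 this is -72, so s increases.
∂h/∂t = 12(t + 2)(t + 3); at t=0 this is 72, so t decreases.
s converges to its nearest critical value 2 (a local min of the s-part); t converges to -2. The iterate converges to (2, -2).

(2, -2)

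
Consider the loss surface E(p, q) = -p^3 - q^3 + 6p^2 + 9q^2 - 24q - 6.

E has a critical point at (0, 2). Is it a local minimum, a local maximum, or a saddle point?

local minimum

The mixed partial ∂²E/∂p∂q is 0, so the Hessian at any point is diag(E_pp, E_qq) = diag(6(-p + 2), 6(-q + 3)).
At (0, 2): H = diag(12, 6).
Both eigenvalues are positive, so H is positive definite: a local minimum.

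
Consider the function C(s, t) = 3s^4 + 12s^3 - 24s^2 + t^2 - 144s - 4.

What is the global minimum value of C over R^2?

C(s,t) separates as P(s) + Q(t) − 4, so its minimum is min P + min Q − 4.
P'(s) = 12(s - 2)(s + 2)(s + 3) vanishes at s ∈ {-3, -2, 2}; Q'(t) = 2t vanishes at t ∈ {0}.
Local minima of P (where P''>0): P(-3)=135, P(2)=-240. Local minima of Q: Q(0)=0.
So the global minimum of C is P(2) + Q(0) − 4 = -240 + 0 − 4 = -244, attained at (2, 0).

-244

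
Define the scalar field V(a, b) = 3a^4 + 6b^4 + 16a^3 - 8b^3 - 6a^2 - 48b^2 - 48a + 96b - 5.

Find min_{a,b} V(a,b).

-389

V(a,b) separates as P(a) + Q(b) − 5, so its minimum is min P + min Q − 5.
P'(a) = 12(a - 1)(a + 1)(a + 4) vanishes at a ∈ {-4, -1, 1}; Q'(b) = 24(b - 2)(b - 1)(b + 2) vanishes at b ∈ {-2, 1, 2}.
Local minima of P (where P''>0): P(-4)=-160, P(1)=-35. Local minima of Q: Q(-2)=-224, Q(2)=32.
So the global minimum of V is P(-4) + Q(-2) − 5 = -160 − 224 − 5 = -389, attained at (-4, -2).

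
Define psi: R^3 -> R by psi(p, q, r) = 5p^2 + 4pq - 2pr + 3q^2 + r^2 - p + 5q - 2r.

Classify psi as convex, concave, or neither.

psi is quadratic, so its Hessian is the constant matrix H = [[10, 4, -2], [4, 6, 0], [-2, 0, 2]].
Leading principal minors: 10, 44, 64.
All positive ⇒ H ≻ 0 ⇒ convex.

convex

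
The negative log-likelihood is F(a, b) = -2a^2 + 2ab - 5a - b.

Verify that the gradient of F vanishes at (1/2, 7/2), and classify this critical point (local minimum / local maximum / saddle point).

∇F = (-4a + 2b - 5, 2a - 1); substituting (1/2, 7/2) gives ∇F = (0, 0), so (1/2, 7/2) is indeed a critical point.
The Hessian of F is constant: H = [[-4, 2], [2, 0]].
det(H) = (-4)·0 − 2² = -4.
Since det(H) < 0, H is indefinite and the critical point is a saddle point.

saddle point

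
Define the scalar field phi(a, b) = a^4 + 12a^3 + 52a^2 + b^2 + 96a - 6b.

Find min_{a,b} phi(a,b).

phi(a,b) separates as P(a) + Q(b), so its minimum is min P + min Q.
P'(a) = 4(a + 2)(a + 3)(a + 4) vanishes at a ∈ {-4, -3, -2}; Q'(b) = 2b - 6 vanishes at b ∈ {3}.
Local minima of P (where P''>0): P(-4)=-64, P(-2)=-64. Local minima of Q: Q(3)=-9.
So the global minimum of phi is P(-4) + Q(3) = -64 − 9 = -73, attained at (-4, 3).

-73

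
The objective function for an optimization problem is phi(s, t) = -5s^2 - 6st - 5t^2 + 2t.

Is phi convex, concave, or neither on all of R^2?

phi is quadratic, so its Hessian is the constant matrix H = [[-10, -6], [-6, -10]].
det(H) = 64, tr(H) = -20.
det(H) > 0 and tr(H) < 0, so H is negative definite everywhere: concave.

concave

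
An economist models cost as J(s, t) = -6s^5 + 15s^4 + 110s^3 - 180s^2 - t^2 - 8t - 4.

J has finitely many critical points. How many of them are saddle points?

J separates as a function of s plus a function of t, so ∇J=0 decouples.
∂J/∂s = -30s(s - 4)(s - 1)(s + 3) = 0 at s ∈ {-3, 0, 1, 4}; ∂J/∂t = -2(t + 4) = 0 at t ∈ {-4}.
The Hessian is diagonal: diag(J_ss, J_tt). Second derivatives: J_ss(-3)=2520, J_ss(0)=-360, J_ss(1)=360, J_ss(4)=-2520; J_tt(-4)=-2.
Saddle points occur where the two diagonal entries have opposite signs: (-3, -4), (1, -4). Count: 2.

2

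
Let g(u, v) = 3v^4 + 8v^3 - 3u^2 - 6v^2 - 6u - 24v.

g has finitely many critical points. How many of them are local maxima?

1

g separates as a function of u plus a function of v, so ∇g=0 decouples.
∂g/∂u = -6(u + 1) = 0 at u ∈ {-1}; ∂g/∂v = 12(v - 1)(v + 1)(v + 2) = 0 at v ∈ {-2, -1, 1}.
The Hessian is diagonal: diag(g_uu, g_vv). Second derivatives: g_uu(-1)=-6; g_vv(-2)=36, g_vv(-1)=-24, g_vv(1)=72.
Local maxima occur where both diagonal entries negative: (-1, -1). Count: 1.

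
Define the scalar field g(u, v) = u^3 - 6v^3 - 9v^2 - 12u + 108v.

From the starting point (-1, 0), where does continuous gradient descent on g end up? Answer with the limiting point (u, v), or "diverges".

(2, -3)

g is separable, so gradient descent decouples: u follows -∂g/∂u, v follows -∂g/∂v.
∂g/∂u = 3(u - 2)(u + 2); at u=-1 this is -9, so u increases.
∂g/∂v = -18(v - 2)(v + 3); at v=0 this is 108, so v decreases.
u converges to its nearest critical value 2 (a local min of the u-part); v converges to -3. The iterate converges to (2, -3).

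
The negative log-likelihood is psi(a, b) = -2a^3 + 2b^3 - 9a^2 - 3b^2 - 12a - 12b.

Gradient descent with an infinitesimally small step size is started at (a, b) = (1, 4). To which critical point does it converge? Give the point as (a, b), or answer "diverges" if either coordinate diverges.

diverges

psi is separable, so gradient descent decouples: a follows -∂psi/∂a, b follows -∂psi/∂b.
∂psi/∂a = -6(a + 1)(a + 2); at a=1 this is -36, so a increases.
∂psi/∂b = 6(b - 2)(b + 1); at b=4 this is 60, so b decreases.
The a-coordinate has no critical point in that direction and runs off to infinity.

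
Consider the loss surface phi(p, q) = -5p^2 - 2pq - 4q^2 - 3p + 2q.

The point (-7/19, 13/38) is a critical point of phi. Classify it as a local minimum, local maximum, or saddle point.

local maximum

The Hessian of phi is constant: H = [[-10, -2], [-2, -8]].
det(H) = (-10)·(-8) − (-2)² = 76.
det(H) > 0 and tr(H) = -18 < 0, so H is negative definite and the point is a local maximum.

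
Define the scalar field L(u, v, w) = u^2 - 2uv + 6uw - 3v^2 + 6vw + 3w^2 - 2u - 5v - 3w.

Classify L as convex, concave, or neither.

L is quadratic, so its Hessian is the constant matrix H = [[2, -2, 6], [-2, -6, 6], [6, 6, 6]].
Leading principal minors: 2, -16, -96.
Neither pattern holds ⇒ H is indefinite ⇒ neither convex nor concave.

neither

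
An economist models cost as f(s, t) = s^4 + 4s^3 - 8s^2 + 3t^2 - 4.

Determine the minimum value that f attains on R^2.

-132

f(s,t) separates as P(s) + Q(t) − 4, so its minimum is min P + min Q − 4.
P'(s) = 4s(s - 1)(s + 4) vanishes at s ∈ {-4, 0, 1}; Q'(t) = 6t vanishes at t ∈ {0}.
Local minima of P (where P''>0): P(-4)=-128, P(1)=-3. Local minima of Q: Q(0)=0.
So the global minimum of f is P(-4) + Q(0) − 4 = -128 + 0 − 4 = -132, attained at (-4, 0).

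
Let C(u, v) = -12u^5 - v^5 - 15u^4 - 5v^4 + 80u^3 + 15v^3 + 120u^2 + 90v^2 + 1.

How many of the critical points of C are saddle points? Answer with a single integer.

C separates as a function of u plus a function of v, so ∇C=0 decouples.
∂C/∂u = -60u(u - 2)(u + 1)(u + 2) = 0 at u ∈ {-2, -1, 0, 2}; ∂C/∂v = -5v(v - 3)(v + 3)(v + 4) = 0 at v ∈ {-4, -3, 0, 3}.
The Hessian is diagonal: diag(C_uu, C_vv). Second derivatives: C_uu(-2)=480, C_uu(-1)=-180, C_uu(0)=240, C_uu(2)=-1440; C_vv(-4)=140, C_vv(-3)=-90, C_vv(0)=180, C_vv(3)=-630.
Saddle points occur where the two diagonal entries have opposite signs: (-2, -3), (-2, 3), (-1, -4), (-1, 0), (0, -3), (0, 3), (2, -4), (2, 0). Count: 8.

8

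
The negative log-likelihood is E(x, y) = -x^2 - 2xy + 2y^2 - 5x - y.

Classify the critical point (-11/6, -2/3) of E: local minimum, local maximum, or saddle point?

The Hessian of E is constant: H = [[-2, -2], [-2, 4]].
det(H) = (-2)·4 − (-2)² = -12.
Since det(H) < 0, H is indefinite and the critical point is a saddle point.

saddle point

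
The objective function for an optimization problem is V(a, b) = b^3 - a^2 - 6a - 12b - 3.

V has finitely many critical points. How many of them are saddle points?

1

V separates as a function of a plus a function of b, so ∇V=0 decouples.
∂V/∂a = -2(a + 3) = 0 at a ∈ {-3}; ∂V/∂b = 3(b - 2)(b + 2) = 0 at b ∈ {-2, 2}.
The Hessian is diagonal: diag(V_aa, V_bb). Second derivatives: V_aa(-3)=-2; V_bb(-2)=-12, V_bb(2)=12.
Saddle points occur where the two diagonal entries have opposite signs: (-3, 2). Count: 1.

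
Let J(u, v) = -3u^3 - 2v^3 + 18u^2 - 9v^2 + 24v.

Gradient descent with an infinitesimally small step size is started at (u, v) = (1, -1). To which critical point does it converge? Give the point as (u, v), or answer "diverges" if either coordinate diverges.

(0, -4)

J is separable, so gradient descent decouples: u follows -∂J/∂u, v follows -∂J/∂v.
∂J/∂u = -9u(u - 4); at u=1 this is 27, so u decreases.
∂J/∂v = -6(v - 1)(v + 4); at v=-1 this is 36, so v decreases.
u converges to its nearest critical value 0 (a local min of the u-part); v converges to -4. The iterate converges to (0, -4).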